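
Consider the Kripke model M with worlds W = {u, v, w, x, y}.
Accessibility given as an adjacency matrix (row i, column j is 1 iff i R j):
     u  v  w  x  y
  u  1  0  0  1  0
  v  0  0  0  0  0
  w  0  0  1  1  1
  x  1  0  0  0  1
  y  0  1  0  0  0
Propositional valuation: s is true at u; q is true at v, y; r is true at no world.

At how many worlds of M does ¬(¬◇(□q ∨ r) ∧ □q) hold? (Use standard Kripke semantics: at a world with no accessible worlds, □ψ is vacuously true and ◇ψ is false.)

Let φ = ¬(¬◇(□q ∨ r) ∧ □q). Evaluate φ at each world:
  u (successors {u, x}): φ is true.
  v (successors ∅): φ is false.
  w (successors {w, x, y}): φ is true.
  x (successors {u, y}): φ is true.
  y (successors {v}): φ is true.
For instance, at u:
  At u: ¬◇(□q ∨ r) ∧ □q is false, so ¬(¬◇(□q ∨ r) ∧ □q) is true.
    At u: ¬◇(□q ∨ r) is true, □q is false, so ¬◇(□q ∨ r) ∧ □q is false.
      At u: ◇(□q ∨ r) is false, so ¬◇(□q ∨ r) is true.
      At u: □q requires q at every successor {u, x}.
        q fails at u, so □q is false at u.
Satisfying worlds: {u, w, x, y}

4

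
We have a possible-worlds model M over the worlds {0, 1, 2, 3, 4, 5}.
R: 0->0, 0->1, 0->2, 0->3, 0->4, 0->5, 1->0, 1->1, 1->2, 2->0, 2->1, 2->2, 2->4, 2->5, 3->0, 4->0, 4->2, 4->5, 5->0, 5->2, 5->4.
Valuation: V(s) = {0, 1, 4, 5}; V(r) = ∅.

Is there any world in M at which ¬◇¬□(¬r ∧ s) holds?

Let φ = ¬◇¬□(¬r ∧ s). Evaluate φ at each world:
  0 (successors {0, 1, 2, 3, 4, 5}): φ is false.
  1 (successors {0, 1, 2}): φ is false.
  2 (successors {0, 1, 2, 4, 5}): φ is false.
  3 (successors {0}): φ is false.
  4 (successors {0, 2, 5}): φ is false.
  5 (successors {0, 2, 4}): φ is false.
For instance, at 3:
  At 3: ◇¬□(¬r ∧ s) is true, so ¬◇¬□(¬r ∧ s) is false.
    At 3: ◇¬□(¬r ∧ s) requires ¬□(¬r ∧ s) at some successor in {0}.
      ¬□(¬r ∧ s) holds at 0, so ◇¬□(¬r ∧ s) is true at 3.

No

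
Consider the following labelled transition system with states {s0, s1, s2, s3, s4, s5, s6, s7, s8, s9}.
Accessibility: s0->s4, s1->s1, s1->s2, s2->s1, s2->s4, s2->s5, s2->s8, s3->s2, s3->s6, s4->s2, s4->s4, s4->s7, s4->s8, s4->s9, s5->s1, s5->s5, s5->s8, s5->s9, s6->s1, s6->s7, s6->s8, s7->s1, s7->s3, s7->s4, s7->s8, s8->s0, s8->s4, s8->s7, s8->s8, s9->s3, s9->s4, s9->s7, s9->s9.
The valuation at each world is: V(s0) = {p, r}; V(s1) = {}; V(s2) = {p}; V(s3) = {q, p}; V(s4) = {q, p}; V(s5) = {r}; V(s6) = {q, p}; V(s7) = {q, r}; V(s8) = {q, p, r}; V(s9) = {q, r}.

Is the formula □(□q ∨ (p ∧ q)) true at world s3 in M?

No

At s3: □(□q ∨ (p ∧ q)) requires □q ∨ (p ∧ q) at every successor {s2, s6}.
  □q ∨ (p ∧ q) fails at s2, so □(□q ∨ (p ∧ q)) is false at s3.
    At s2: □q is false, p ∧ q is false, so □q ∨ (p ∧ q) is false.
      At s2: □q requires q at every successor {s1, s4, s5, s8}.
        q fails at s1, so □q is false at s2.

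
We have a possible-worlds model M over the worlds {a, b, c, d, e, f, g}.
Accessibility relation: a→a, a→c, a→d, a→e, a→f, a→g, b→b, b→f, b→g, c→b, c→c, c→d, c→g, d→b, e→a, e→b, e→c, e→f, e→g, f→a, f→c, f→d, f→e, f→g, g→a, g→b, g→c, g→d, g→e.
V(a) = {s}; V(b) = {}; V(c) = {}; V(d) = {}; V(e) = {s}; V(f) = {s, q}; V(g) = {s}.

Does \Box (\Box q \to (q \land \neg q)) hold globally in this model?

Recall that \Box ψ holds at a world iff ψ holds at every accessible world, and \Diamond ψ holds iff ψ holds at some accessible world.
Let φ = \Box (\Box q \to (q \land \neg q)). Evaluate φ at each world:
  a (successors {a, c, d, e, f, g}): φ is true.
  b (successors {b, f, g}): φ is true.
  c (successors {b, c, d, g}): φ is true.
  d (successors {b}): φ is true.
  e (successors {a, b, c, f, g}): φ is true.
  f (successors {a, c, d, e, g}): φ is true.
  g (successors {a, b, c, d, e}): φ is true.
For instance, at a:
  At a: \Box (\Box q \to (q \land \neg q)) requires \Box q \to (q \land \neg q) at every successor {a, c, d, e, f, g}.
    At a: \Box q \to (q \land \neg q) is true.
    At c: \Box q \to (q \land \neg q) is true.
    At d: \Box q \to (q \land \neg q) is true.
    At e: \Box q \to (q \land \neg q) is true.
    At f: \Box q \to (q \land \neg q) is true.
    At g: \Box q \to (q \land \neg q) is true.
  So \Box (\Box q \to (q \land \neg q)) is true at a.

Yes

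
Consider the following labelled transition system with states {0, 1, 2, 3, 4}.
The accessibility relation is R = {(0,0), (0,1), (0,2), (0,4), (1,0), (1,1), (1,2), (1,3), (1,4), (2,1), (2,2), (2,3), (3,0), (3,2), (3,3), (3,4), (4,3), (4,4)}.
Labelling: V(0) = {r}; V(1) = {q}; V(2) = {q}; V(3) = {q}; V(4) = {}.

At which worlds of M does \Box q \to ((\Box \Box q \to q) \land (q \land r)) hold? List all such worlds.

0, 1, 3, 4

Recall that \Box ψ holds at a world iff ψ holds at every accessible world, and \Diamond ψ holds iff ψ holds at some accessible world.
Let φ = \Box q \to ((\Box \Box q \to q) \land (q \land r)). Evaluate φ at each world:
  0 (successors {0, 1, 2, 4}): φ is true.
  1 (successors {0, 1, 2, 3, 4}): φ is true.
  2 (successors {1, 2, 3}): φ is false.
  3 (successors {0, 2, 3, 4}): φ is true.
  4 (successors {3, 4}): φ is true.
For instance, at 4:
  At 4: \Box q is false, (\Box \Box q \to q) \land (q \land r) is false, so \Box q \to ((\Box \Box q \to q) \land (q \land r)) is true.
    At 4: \Box q requires q at every successor {3, 4}.
      q fails at 4, so \Box q is false at 4.
    At 4: \Box \Box q \to q is true, q \land r is false, so (\Box \Box q \to q) \land (q \land r) is false.
      At 4: \Box \Box q is false, q is false, so \Box \Box q \to q is true.
Satisfying worlds: {0, 1, 3, 4}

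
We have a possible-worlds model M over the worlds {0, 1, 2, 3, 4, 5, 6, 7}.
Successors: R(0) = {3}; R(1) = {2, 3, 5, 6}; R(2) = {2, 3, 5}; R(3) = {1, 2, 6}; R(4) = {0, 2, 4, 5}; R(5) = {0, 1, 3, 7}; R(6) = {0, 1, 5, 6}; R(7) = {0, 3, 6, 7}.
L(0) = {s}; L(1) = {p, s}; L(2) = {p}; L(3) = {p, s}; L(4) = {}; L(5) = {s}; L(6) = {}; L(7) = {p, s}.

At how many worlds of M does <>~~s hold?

Let φ = <>~~s. Evaluate φ at each world:
  0 (successors {3}): φ is true.
  1 (successors {2, 3, 5, 6}): φ is true.
  2 (successors {2, 3, 5}): φ is true.
  3 (successors {1, 2, 6}): φ is true.
  4 (successors {0, 2, 4, 5}): φ is true.
  5 (successors {0, 1, 3, 7}): φ is true.
  6 (successors {0, 1, 5, 6}): φ is true.
  7 (successors {0, 3, 6, 7}): φ is true.
For instance, at 3:
  At 3: <>~~s requires ~~s at some successor in {1, 2, 6}.
    ~~s holds at 1, so <>~~s is true at 3.
Satisfying worlds: {0, 1, 2, 3, 4, 5, 6, 7}

8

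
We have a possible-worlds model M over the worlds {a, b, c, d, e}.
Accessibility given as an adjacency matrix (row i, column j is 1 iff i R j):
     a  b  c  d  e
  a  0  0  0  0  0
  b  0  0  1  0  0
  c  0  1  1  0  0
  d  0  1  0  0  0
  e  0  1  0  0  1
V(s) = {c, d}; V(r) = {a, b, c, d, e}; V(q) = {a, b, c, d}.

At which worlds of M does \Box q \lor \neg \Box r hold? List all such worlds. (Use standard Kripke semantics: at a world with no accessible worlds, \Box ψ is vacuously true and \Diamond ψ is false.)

Let φ = \Box q \lor \neg \Box r. Evaluate φ at each world:
  a (successors ∅): φ is true.
  b (successors {c}): φ is true.
  c (successors {b, c}): φ is true.
  d (successors {b}): φ is true.
  e (successors {b, e}): φ is false.
For instance, at c:
  At c: \Box q is true, \neg \Box r is false, so \Box q \lor \neg \Box r is true.
    At c: \Box q requires q at every successor {b, c}.
      At b: q is true.
      At c: q is true.
    So \Box q is true at c.
    At c: \Box r is true, so \neg \Box r is false.
      At c: \Box r requires r at every successor {b, c}.
        At b: r is true.
        At c: r is true.
      So \Box r is true at c.
Satisfying worlds: {a, b, c, d}

a, b, c, d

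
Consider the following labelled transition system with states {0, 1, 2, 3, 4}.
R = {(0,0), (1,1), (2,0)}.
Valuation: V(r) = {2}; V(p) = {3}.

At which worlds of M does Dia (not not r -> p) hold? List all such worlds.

0, 1, 2

Let φ = Dia (not not r -> p). Evaluate φ at each world:
  0 (successors {0}): φ is true.
  1 (successors {1}): φ is true.
  2 (successors {0}): φ is true.
  3 (successors ∅): φ is false.
  4 (successors ∅): φ is false.
For instance, at 1:
  At 1: Dia (not not r -> p) requires not not r -> p at some successor in {1}.
    not not r -> p holds at 1, so Dia (not not r -> p) is true at 1.
Satisfying worlds: {0, 1, 2}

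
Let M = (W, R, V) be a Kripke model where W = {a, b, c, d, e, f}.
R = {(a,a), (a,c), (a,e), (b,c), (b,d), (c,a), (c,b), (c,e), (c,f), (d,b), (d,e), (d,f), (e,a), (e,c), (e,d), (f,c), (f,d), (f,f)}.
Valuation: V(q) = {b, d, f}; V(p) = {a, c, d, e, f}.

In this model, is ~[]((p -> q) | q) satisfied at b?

At b: []((p -> q) | q) is false, so ~[]((p -> q) | q) is true.
  At b: []((p -> q) | q) requires (p -> q) | q at every successor {c, d}.
    (p -> q) | q fails at c, so []((p -> q) | q) is false at b.

Yes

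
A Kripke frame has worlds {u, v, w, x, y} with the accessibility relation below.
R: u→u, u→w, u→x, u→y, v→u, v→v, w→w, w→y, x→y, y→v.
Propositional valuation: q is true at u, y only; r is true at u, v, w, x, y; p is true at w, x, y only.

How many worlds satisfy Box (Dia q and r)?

2

Let φ = Box (Dia q and r). Evaluate φ at each world:
  u (successors {u, w, x, y}): φ is false.
  v (successors {u, v}): φ is true.
  w (successors {w, y}): φ is false.
  x (successors {y}): φ is false.
  y (successors {v}): φ is true.
For instance, at y:
  At y: Box (Dia q and r) requires Dia q and r at every successor {v}.
      At v: Dia q is true, r is true, so Dia q and r is true.
  So Box (Dia q and r) is true at y.
Satisfying worlds: {v, y}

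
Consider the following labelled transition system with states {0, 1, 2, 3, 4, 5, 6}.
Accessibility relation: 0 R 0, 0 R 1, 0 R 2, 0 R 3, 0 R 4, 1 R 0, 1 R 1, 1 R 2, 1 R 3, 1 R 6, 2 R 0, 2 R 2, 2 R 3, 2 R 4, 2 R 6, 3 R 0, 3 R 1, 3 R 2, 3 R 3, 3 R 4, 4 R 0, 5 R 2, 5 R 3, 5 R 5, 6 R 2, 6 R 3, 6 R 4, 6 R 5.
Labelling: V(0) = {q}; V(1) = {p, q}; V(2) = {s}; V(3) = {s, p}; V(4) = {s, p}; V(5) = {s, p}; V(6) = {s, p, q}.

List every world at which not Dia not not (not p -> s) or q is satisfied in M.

Let φ = not Dia not not (not p -> s) or q. Evaluate φ at each world:
  0 (successors {0, 1, 2, 3, 4}): φ is true.
  1 (successors {0, 1, 2, 3, 6}): φ is true.
  2 (successors {0, 2, 3, 4, 6}): φ is false.
  3 (successors {0, 1, 2, 3, 4}): φ is false.
  4 (successors {0}): φ is true.
  5 (successors {2, 3, 5}): φ is false.
  6 (successors {2, 3, 4, 5}): φ is true.
For instance, at 3:
  At 3: not Dia not not (not p -> s) is false, q is false, so not Dia not not (not p -> s) or q is false.
    At 3: Dia not not (not p -> s) is true, so not Dia not not (not p -> s) is false.
      At 3: Dia not not (not p -> s) requires not not (not p -> s) at some successor in {0, 1, 2, 3, 4}.
        not not (not p -> s) holds at 1, so Dia not not (not p -> s) is true at 3.
Satisfying worlds: {0, 1, 4, 6}

0, 1, 4, 6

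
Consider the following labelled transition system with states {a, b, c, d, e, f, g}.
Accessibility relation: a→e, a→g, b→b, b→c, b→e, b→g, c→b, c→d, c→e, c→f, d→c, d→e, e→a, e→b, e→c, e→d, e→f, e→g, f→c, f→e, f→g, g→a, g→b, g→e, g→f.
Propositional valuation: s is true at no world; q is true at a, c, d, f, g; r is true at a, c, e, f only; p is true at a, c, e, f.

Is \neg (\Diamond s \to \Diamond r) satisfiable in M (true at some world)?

No

Let φ = \neg (\Diamond s \to \Diamond r). Evaluate φ at each world:
  a (successors {e, g}): φ is false.
  b (successors {b, c, e, g}): φ is false.
  c (successors {b, d, e, f}): φ is false.
  d (successors {c, e}): φ is false.
  e (successors {a, b, c, d, f, g}): φ is false.
  f (successors {c, e, g}): φ is false.
  g (successors {a, b, e, f}): φ is false.
For instance, at e:
  At e: \Diamond s \to \Diamond r is true, so \neg (\Diamond s \to \Diamond r) is false.
    At e: \Diamond s is false, \Diamond r is true, so \Diamond s \to \Diamond r is true.
      At e: \Diamond s requires s at some successor in {a, b, c, d, f, g}.
        At a: s is false.
        At b: s is false.
        At c: s is false.
        At d: s is false.
        At f: s is false.
        At g: s is false.
      So \Diamond s is false at e.
      At e: \Diamond r requires r at some successor in {a, b, c, d, f, g}.
        r holds at a, so \Diamond r is true at e.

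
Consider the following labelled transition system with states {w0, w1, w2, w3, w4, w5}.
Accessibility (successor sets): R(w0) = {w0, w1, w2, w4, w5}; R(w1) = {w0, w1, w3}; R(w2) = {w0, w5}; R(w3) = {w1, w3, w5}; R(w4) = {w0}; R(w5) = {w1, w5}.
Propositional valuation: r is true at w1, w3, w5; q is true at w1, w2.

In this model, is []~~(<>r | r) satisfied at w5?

Yes

At w5: []~~(<>r | r) requires ~~(<>r | r) at every successor {w1, w5}.
    At w1: ~(<>r | r) is false, so ~~(<>r | r) is true.
      At w1: <>r | r is true, so ~(<>r | r) is false.
    At w5: ~(<>r | r) is false, so ~~(<>r | r) is true.
      At w5: <>r | r is true, so ~(<>r | r) is false.
So []~~(<>r | r) is true at w5.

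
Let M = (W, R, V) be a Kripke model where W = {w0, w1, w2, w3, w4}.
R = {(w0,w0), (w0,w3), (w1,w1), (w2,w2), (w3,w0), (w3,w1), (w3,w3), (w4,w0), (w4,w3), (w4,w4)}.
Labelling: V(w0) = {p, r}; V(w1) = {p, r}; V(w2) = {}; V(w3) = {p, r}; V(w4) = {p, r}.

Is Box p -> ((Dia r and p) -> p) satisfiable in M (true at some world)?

Yes

Recall that Box ψ holds at a world iff ψ holds at every accessible world, and Dia ψ holds iff ψ holds at some accessible world.
Let φ = Box p -> ((Dia r and p) -> p). Evaluate φ at each world:
  w0 (successors {w0, w3}): φ is true.
  w1 (successors {w1}): φ is true.
  w2 (successors {w2}): φ is true.
  w3 (successors {w0, w1, w3}): φ is true.
  w4 (successors {w0, w3, w4}): φ is true.
Detail at w0 (witness):
  At w0: Box p is true, (Dia r and p) -> p is true, so Box p -> ((Dia r and p) -> p) is true.
    At w0: Box p requires p at every successor {w0, w3}.
      At w0: p is true.
      At w3: p is true.
    So Box p is true at w0.
    At w0: Dia r and p is true, p is true, so (Dia r and p) -> p is true.
      At w0: Dia r is true, p is true, so Dia r and p is true.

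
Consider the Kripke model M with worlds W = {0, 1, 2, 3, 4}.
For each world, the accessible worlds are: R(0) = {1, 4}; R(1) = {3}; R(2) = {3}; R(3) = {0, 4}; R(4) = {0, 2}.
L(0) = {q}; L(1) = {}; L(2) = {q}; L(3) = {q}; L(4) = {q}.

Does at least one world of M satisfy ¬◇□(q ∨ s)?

Let φ = ¬◇□(q ∨ s). Evaluate φ at each world:
  0 (successors {1, 4}): φ is false.
  1 (successors {3}): φ is false.
  2 (successors {3}): φ is false.
  3 (successors {0, 4}): φ is false.
  4 (successors {0, 2}): φ is false.
For instance, at 1:
  At 1: ◇□(q ∨ s) is true, so ¬◇□(q ∨ s) is false.
    At 1: ◇□(q ∨ s) requires □(q ∨ s) at some successor in {3}.
      □(q ∨ s) holds at 3, so ◇□(q ∨ s) is true at 1.

No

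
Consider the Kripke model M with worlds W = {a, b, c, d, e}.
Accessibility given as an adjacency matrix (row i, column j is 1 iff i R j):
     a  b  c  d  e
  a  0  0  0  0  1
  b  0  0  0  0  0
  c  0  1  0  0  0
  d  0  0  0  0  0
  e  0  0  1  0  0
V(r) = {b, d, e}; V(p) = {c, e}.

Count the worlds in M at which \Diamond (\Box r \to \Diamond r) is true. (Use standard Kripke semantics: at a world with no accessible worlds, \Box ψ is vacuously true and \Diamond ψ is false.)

Recall that \Box ψ holds at a world iff ψ holds at every accessible world, and \Diamond ψ holds iff ψ holds at some accessible world.
Let φ = \Diamond (\Box r \to \Diamond r). Evaluate φ at each world:
  a (successors {e}): φ is true.
  b (successors ∅): φ is false.
  c (successors {b}): φ is false.
  d (successors ∅): φ is false.
  e (successors {c}): φ is true.
For instance, at a:
  At a: \Diamond (\Box r \to \Diamond r) requires \Box r \to \Diamond r at some successor in {e}.
    \Box r \to \Diamond r holds at e, so \Diamond (\Box r \to \Diamond r) is true at a.
      At e: \Box r is false, \Diamond r is false, so \Box r \to \Diamond r is true.
Satisfying worlds: {a, e}

2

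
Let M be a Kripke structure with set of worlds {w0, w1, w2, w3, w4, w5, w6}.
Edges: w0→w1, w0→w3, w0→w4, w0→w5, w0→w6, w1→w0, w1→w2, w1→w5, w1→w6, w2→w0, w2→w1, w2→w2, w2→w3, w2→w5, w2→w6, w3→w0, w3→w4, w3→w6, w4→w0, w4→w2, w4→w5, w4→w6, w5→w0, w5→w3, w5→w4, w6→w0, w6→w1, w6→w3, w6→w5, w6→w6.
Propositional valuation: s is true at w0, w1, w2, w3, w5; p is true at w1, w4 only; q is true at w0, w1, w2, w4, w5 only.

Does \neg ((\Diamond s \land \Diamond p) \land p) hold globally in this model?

Yes

Let φ = \neg ((\Diamond s \land \Diamond p) \land p). Evaluate φ at each world:
  w0 (successors {w1, w3, w4, w5, w6}): φ is true.
  w1 (successors {w0, w2, w5, w6}): φ is true.
  w2 (successors {w0, w1, w2, w3, w5, w6}): φ is true.
  w3 (successors {w0, w4, w6}): φ is true.
  w4 (successors {w0, w2, w5, w6}): φ is true.
  w5 (successors {w0, w3, w4}): φ is true.
  w6 (successors {w0, w1, w3, w5, w6}): φ is true.
For instance, at w2:
  At w2: (\Diamond s \land \Diamond p) \land p is false, so \neg ((\Diamond s \land \Diamond p) \land p) is true.
    At w2: \Diamond s \land \Diamond p is true, p is false, so (\Diamond s \land \Diamond p) \land p is false.
      At w2: \Diamond s is true, \Diamond p is true, so \Diamond s \land \Diamond p is true.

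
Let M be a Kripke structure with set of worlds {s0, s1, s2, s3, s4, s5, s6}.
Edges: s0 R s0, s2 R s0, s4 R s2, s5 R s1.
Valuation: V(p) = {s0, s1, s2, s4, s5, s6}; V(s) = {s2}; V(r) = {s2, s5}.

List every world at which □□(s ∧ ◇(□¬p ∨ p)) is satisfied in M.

s1, s3, s5, s6

Let φ = □□(s ∧ ◇(□¬p ∨ p)). Evaluate φ at each world:
  s0 (successors {s0}): φ is false.
  s1 (successors ∅): φ is true.
  s2 (successors {s0}): φ is false.
  s3 (successors ∅): φ is true.
  s4 (successors {s2}): φ is false.
  s5 (successors {s1}): φ is true.
  s6 (successors ∅): φ is true.
For instance, at s0:
  At s0: □□(s ∧ ◇(□¬p ∨ p)) requires □(s ∧ ◇(□¬p ∨ p)) at every successor {s0}.
    □(s ∧ ◇(□¬p ∨ p)) fails at s0, so □□(s ∧ ◇(□¬p ∨ p)) is false at s0.
      At s0: □(s ∧ ◇(□¬p ∨ p)) requires s ∧ ◇(□¬p ∨ p) at every successor {s0}.
        s ∧ ◇(□¬p ∨ p) fails at s0, so □(s ∧ ◇(□¬p ∨ p)) is false at s0.
Satisfying worlds: {s1, s3, s5, s6}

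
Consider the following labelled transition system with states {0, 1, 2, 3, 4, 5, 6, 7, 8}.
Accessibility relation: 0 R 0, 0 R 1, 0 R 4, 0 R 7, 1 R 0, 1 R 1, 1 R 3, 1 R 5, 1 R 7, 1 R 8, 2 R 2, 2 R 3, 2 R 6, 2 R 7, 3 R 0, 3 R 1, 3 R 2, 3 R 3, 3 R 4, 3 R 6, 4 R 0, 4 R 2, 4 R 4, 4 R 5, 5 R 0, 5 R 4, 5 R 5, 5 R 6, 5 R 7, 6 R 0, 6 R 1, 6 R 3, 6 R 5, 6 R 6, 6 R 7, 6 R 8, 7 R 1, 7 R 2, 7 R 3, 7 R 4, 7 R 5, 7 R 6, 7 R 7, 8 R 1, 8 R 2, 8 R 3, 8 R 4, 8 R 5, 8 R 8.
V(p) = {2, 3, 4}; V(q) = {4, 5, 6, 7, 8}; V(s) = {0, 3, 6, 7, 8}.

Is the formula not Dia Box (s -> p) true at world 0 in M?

Yes

At 0: Dia Box (s -> p) is false, so not Dia Box (s -> p) is true.
  At 0: Dia Box (s -> p) requires Box (s -> p) at some successor in {0, 1, 4, 7}.
    At 0: Box (s -> p) is false.
    At 1: Box (s -> p) is false.
    At 4: Box (s -> p) is false.
    At 7: Box (s -> p) is false.
  So Dia Box (s -> p) is false at 0.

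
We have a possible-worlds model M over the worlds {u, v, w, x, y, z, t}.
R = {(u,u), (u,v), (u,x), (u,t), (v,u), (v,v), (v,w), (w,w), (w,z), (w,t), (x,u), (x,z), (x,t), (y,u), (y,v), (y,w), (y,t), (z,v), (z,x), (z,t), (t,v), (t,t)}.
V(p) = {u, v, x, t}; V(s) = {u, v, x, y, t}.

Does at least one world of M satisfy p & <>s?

Yes

Let φ = p & <>s. Evaluate φ at each world:
  u (successors {u, v, x, t}): φ is true.
  v (successors {u, v, w}): φ is true.
  w (successors {w, z, t}): φ is false.
  x (successors {u, z, t}): φ is true.
  y (successors {u, v, w, t}): φ is false.
  z (successors {v, x, t}): φ is false.
  t (successors {v, t}): φ is true.
Detail at u (witness):
  At u: p is true, <>s is true, so p & <>s is true.
    At u: <>s requires s at some successor in {u, v, x, t}.
      s holds at u, so <>s is true at u.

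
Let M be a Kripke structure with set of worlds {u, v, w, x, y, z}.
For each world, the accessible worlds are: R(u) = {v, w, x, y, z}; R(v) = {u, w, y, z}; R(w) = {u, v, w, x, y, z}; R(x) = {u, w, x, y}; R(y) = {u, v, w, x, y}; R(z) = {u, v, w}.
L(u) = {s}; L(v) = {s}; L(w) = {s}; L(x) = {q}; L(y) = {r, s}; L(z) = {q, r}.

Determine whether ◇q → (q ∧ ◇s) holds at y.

No

Recall that ◇ψ holds at a world iff ψ holds at some accessible world.
At y: ◇q is true, q ∧ ◇s is false, so ◇q → (q ∧ ◇s) is false.
  At y: ◇q requires q at some successor in {u, v, w, x, y}.
    q holds at x, so ◇q is true at y.
  At y: q is false, ◇s is true, so q ∧ ◇s is false.
    At y: ◇s requires s at some successor in {u, v, w, x, y}.
      s holds at u, so ◇s is true at y.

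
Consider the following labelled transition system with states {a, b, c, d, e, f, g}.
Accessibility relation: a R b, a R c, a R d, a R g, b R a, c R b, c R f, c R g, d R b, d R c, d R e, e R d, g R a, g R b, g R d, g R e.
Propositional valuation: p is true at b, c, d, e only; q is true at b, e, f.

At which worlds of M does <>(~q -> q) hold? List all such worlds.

Let φ = <>(~q -> q). Evaluate φ at each world:
  a (successors {b, c, d, g}): φ is true.
  b (successors {a}): φ is false.
  c (successors {b, f, g}): φ is true.
  d (successors {b, c, e}): φ is true.
  e (successors {d}): φ is false.
  f (successors ∅): φ is false.
  g (successors {a, b, d, e}): φ is true.
For instance, at b:
  At b: <>(~q -> q) requires ~q -> q at some successor in {a}.
    At a: ~q -> q is false.
  So <>(~q -> q) is false at b.
Satisfying worlds: {a, c, d, g}

a, c, d, g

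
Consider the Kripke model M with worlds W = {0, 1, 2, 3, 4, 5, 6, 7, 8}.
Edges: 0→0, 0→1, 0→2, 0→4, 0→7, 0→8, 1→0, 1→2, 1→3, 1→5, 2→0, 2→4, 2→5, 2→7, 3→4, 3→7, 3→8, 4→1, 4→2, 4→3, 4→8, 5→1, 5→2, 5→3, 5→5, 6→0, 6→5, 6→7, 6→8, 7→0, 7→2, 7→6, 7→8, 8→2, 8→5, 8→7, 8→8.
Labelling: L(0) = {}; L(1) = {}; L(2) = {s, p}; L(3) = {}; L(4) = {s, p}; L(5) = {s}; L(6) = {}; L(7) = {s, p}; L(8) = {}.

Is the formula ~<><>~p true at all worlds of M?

Recall that <>ψ holds at a world iff ψ holds at some accessible world.
Let φ = ~<><>~p. Evaluate φ at each world:
  0 (successors {0, 1, 2, 4, 7, 8}): φ is false.
  1 (successors {0, 2, 3, 5}): φ is false.
  2 (successors {0, 4, 5, 7}): φ is false.
  3 (successors {4, 7, 8}): φ is false.
  4 (successors {1, 2, 3, 8}): φ is false.
  5 (successors {1, 2, 3, 5}): φ is false.
  6 (successors {0, 5, 7, 8}): φ is false.
  7 (successors {0, 2, 6, 8}): φ is false.
  8 (successors {2, 5, 7, 8}): φ is false.
Detail at 0 (counterexample):
  At 0: <><>~p is true, so ~<><>~p is false.
    At 0: <><>~p requires <>~p at some successor in {0, 1, 2, 4, 7, 8}.
      <>~p holds at 0, so <><>~p is true at 0.

No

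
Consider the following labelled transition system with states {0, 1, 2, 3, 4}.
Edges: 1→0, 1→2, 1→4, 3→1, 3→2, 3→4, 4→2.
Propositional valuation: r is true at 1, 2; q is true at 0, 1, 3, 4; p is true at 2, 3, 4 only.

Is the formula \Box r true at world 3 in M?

No

Recall that \Box ψ holds at a world iff ψ holds at every accessible world, and \Diamond ψ holds iff ψ holds at some accessible world.
At 3: \Box r requires r at every successor {1, 2, 4}.
  r fails at 4, so \Box r is false at 3.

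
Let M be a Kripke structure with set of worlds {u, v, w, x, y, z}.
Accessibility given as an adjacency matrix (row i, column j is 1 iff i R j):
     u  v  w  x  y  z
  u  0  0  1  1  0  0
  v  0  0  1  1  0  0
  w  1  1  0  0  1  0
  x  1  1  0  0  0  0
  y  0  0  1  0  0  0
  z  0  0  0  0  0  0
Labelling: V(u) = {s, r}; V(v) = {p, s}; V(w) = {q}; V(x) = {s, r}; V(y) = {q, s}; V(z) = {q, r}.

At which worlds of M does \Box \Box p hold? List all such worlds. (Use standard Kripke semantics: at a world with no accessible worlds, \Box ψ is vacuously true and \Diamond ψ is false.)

Recall that \Box ψ holds at a world iff ψ holds at every accessible world, and \Diamond ψ holds iff ψ holds at some accessible world.
Let φ = \Box \Box p. Evaluate φ at each world:
  u (successors {w, x}): φ is false.
  v (successors {w, x}): φ is false.
  w (successors {u, v, y}): φ is false.
  x (successors {u, v}): φ is false.
  y (successors {w}): φ is false.
  z (successors ∅): φ is true.
For instance, at x:
  At x: \Box \Box p requires \Box p at every successor {u, v}.
    \Box p fails at u, so \Box \Box p is false at x.
      At u: \Box p requires p at every successor {w, x}.
        p fails at w, so \Box p is false at u.
Satisfying worlds: {z}

z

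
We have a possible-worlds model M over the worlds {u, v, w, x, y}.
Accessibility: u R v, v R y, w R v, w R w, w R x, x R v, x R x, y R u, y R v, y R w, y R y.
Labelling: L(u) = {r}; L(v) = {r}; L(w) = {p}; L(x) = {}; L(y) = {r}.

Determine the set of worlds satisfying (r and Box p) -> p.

u, v, w, x, y

Let φ = (r and Box p) -> p. Evaluate φ at each world:
  u (successors {v}): φ is true.
  v (successors {y}): φ is true.
  w (successors {v, w, x}): φ is true.
  x (successors {v, x}): φ is true.
  y (successors {u, v, w, y}): φ is true.
For instance, at v:
  At v: r and Box p is false, p is false, so (r and Box p) -> p is true.
    At v: r is true, Box p is false, so r and Box p is false.
      At v: Box p requires p at every successor {y}.
        p fails at y, so Box p is false at v.
Satisfying worlds: {u, v, w, x, y}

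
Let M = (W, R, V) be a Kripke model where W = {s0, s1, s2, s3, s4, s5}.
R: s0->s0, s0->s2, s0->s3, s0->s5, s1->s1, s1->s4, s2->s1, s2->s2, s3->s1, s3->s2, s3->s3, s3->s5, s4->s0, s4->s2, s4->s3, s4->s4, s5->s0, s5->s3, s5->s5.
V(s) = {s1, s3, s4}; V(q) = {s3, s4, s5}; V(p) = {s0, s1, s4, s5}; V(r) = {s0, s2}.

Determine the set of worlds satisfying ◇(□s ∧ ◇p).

s1, s2, s3

Let φ = ◇(□s ∧ ◇p). Evaluate φ at each world:
  s0 (successors {s0, s2, s3, s5}): φ is false.
  s1 (successors {s1, s4}): φ is true.
  s2 (successors {s1, s2}): φ is true.
  s3 (successors {s1, s2, s3, s5}): φ is true.
  s4 (successors {s0, s2, s3, s4}): φ is false.
  s5 (successors {s0, s3, s5}): φ is false.
For instance, at s2:
  At s2: ◇(□s ∧ ◇p) requires □s ∧ ◇p at some successor in {s1, s2}.
    □s ∧ ◇p holds at s1, so ◇(□s ∧ ◇p) is true at s2.
      At s1: □s is true, ◇p is true, so □s ∧ ◇p is true.
Satisfying worlds: {s1, s2, s3}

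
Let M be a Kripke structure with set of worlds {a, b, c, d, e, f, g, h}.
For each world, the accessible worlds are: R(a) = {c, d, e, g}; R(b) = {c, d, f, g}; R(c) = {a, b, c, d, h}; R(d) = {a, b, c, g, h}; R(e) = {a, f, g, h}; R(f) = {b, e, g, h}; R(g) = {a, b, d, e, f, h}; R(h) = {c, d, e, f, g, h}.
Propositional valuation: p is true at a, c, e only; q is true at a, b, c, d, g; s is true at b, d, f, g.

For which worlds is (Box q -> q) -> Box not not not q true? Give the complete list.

Let φ = (Box q -> q) -> Box not not not q. Evaluate φ at each world:
  a (successors {c, d, e, g}): φ is false.
  b (successors {c, d, f, g}): φ is false.
  c (successors {a, b, c, d, h}): φ is false.
  d (successors {a, b, c, g, h}): φ is false.
  e (successors {a, f, g, h}): φ is false.
  f (successors {b, e, g, h}): φ is false.
  g (successors {a, b, d, e, f, h}): φ is false.
  h (successors {c, d, e, f, g, h}): φ is false.
For instance, at b:
  At b: Box q -> q is true, Box not not not q is false, so (Box q -> q) -> Box not not not q is false.
    At b: Box q is false, q is true, so Box q -> q is true.
      At b: Box q requires q at every successor {c, d, f, g}.
        q fails at f, so Box q is false at b.
    At b: Box not not not q requires not not not q at every successor {c, d, f, g}.
      not not not q fails at c, so Box not not not q is false at b.
Satisfying worlds: none.

none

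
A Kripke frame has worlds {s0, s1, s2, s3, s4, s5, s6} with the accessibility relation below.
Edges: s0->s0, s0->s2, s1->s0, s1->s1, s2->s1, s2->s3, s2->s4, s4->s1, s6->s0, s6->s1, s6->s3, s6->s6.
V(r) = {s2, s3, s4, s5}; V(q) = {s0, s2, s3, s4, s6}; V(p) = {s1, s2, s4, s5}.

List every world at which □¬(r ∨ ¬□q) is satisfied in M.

s3, s5

Let φ = □¬(r ∨ ¬□q). Evaluate φ at each world:
  s0 (successors {s0, s2}): φ is false.
  s1 (successors {s0, s1}): φ is false.
  s2 (successors {s1, s3, s4}): φ is false.
  s3 (successors ∅): φ is true.
  s4 (successors {s1}): φ is false.
  s5 (successors ∅): φ is true.
  s6 (successors {s0, s1, s3, s6}): φ is false.
For instance, at s0:
  At s0: □¬(r ∨ ¬□q) requires ¬(r ∨ ¬□q) at every successor {s0, s2}.
    ¬(r ∨ ¬□q) fails at s2, so □¬(r ∨ ¬□q) is false at s0.
      At s2: r ∨ ¬□q is true, so ¬(r ∨ ¬□q) is false.
Satisfying worlds: {s3, s5}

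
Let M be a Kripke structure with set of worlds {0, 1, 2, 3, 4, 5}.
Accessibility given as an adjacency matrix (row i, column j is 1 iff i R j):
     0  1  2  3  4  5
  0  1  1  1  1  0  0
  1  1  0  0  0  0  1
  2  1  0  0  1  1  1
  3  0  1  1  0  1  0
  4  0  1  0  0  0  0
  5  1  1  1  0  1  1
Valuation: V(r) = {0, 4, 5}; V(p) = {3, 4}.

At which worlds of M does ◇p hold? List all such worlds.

0, 2, 3, 5

Let φ = ◇p. Evaluate φ at each world:
  0 (successors {0, 1, 2, 3}): φ is true.
  1 (successors {0, 5}): φ is false.
  2 (successors {0, 3, 4, 5}): φ is true.
  3 (successors {1, 2, 4}): φ is true.
  4 (successors {1}): φ is false.
  5 (successors {0, 1, 2, 4, 5}): φ is true.
For instance, at 2:
  At 2: ◇p requires p at some successor in {0, 3, 4, 5}.
    p holds at 3, so ◇p is true at 2.
Satisfying worlds: {0, 2, 3, 5}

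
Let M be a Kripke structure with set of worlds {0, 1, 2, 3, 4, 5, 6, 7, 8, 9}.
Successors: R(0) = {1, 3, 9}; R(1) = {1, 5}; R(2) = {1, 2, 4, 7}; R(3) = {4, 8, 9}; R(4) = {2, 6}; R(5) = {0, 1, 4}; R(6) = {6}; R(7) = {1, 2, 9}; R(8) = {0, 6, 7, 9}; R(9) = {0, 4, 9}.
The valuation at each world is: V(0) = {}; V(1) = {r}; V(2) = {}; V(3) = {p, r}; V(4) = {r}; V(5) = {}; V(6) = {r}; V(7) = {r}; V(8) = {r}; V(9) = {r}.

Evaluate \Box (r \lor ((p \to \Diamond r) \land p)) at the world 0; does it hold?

At 0: \Box (r \lor ((p \to \Diamond r) \land p)) requires r \lor ((p \to \Diamond r) \land p) at every successor {1, 3, 9}.
    At 1: r is true, (p \to \Diamond r) \land p is false, so r \lor ((p \to \Diamond r) \land p) is true.
      At 1: p \to \Diamond r is true, p is false, so (p \to \Diamond r) \land p is false.
    At 3: r is true, (p \to \Diamond r) \land p is true, so r \lor ((p \to \Diamond r) \land p) is true.
      At 3: p \to \Diamond r is true, p is true, so (p \to \Diamond r) \land p is true.
    At 9: r is true, (p \to \Diamond r) \land p is false, so r \lor ((p \to \Diamond r) \land p) is true.
      At 9: p \to \Diamond r is true, p is false, so (p \to \Diamond r) \land p is false.
So \Box (r \lor ((p \to \Diamond r) \land p)) is true at 0.

Yes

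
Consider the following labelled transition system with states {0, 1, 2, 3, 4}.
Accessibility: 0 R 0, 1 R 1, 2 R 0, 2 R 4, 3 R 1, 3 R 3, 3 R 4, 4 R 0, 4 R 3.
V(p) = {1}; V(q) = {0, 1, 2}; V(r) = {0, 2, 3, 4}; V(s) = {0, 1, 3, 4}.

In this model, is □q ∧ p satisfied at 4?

No

At 4: □q is false, p is false, so □q ∧ p is false.
  At 4: □q requires q at every successor {0, 3}.
    q fails at 3, so □q is false at 4.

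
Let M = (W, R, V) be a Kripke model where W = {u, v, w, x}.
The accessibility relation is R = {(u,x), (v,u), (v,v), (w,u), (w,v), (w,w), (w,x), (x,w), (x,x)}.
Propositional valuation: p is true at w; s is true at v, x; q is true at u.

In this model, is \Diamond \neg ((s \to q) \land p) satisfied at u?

At u: \Diamond \neg ((s \to q) \land p) requires \neg ((s \to q) \land p) at some successor in {x}.
  \neg ((s \to q) \land p) holds at x, so \Diamond \neg ((s \to q) \land p) is true at u.

Yes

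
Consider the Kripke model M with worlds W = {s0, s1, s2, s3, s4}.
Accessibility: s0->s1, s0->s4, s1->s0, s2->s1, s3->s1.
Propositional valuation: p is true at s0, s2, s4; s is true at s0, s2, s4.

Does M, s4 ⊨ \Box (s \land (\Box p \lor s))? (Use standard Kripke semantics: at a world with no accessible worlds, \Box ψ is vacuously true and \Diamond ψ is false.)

Recall that \Box ψ holds at a world iff ψ holds at every accessible world, and \Diamond ψ holds iff ψ holds at some accessible world.
At s4: no accessible worlds, so \Box (s \land (\Box p \lor s)) holds vacuously.

Yes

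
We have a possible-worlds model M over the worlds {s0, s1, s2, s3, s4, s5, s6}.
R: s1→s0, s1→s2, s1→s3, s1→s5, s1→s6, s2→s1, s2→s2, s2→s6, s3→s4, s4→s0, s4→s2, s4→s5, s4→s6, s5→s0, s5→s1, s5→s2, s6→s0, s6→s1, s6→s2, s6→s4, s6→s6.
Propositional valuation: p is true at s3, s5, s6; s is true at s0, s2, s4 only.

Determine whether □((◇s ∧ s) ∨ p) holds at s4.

Recall that □ψ holds at a world iff ψ holds at every accessible world, and ◇ψ holds iff ψ holds at some accessible world.
At s4: □((◇s ∧ s) ∨ p) requires (◇s ∧ s) ∨ p at every successor {s0, s2, s5, s6}.
  (◇s ∧ s) ∨ p fails at s0, so □((◇s ∧ s) ∨ p) is false at s4.
    At s0: ◇s ∧ s is false, p is false, so (◇s ∧ s) ∨ p is false.
      At s0: ◇s is false, s is true, so ◇s ∧ s is false.

No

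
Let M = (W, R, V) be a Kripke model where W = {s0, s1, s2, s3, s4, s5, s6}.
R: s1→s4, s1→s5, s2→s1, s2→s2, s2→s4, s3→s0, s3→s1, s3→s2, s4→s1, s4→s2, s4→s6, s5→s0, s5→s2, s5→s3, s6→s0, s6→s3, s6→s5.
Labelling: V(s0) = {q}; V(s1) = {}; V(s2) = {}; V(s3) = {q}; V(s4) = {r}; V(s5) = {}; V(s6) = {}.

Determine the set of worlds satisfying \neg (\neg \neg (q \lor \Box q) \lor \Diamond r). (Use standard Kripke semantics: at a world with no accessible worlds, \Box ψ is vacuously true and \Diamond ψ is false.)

s4, s5, s6

Recall that \Box ψ holds at a world iff ψ holds at every accessible world, and \Diamond ψ holds iff ψ holds at some accessible world.
Let φ = \neg (\neg \neg (q \lor \Box q) \lor \Diamond r). Evaluate φ at each world:
  s0 (successors ∅): φ is false.
  s1 (successors {s4, s5}): φ is false.
  s2 (successors {s1, s2, s4}): φ is false.
  s3 (successors {s0, s1, s2}): φ is false.
  s4 (successors {s1, s2, s6}): φ is true.
  s5 (successors {s0, s2, s3}): φ is true.
  s6 (successors {s0, s3, s5}): φ is true.
For instance, at s1:
  At s1: \neg \neg (q \lor \Box q) \lor \Diamond r is true, so \neg (\neg \neg (q \lor \Box q) \lor \Diamond r) is false.
    At s1: \neg \neg (q \lor \Box q) is false, \Diamond r is true, so \neg \neg (q \lor \Box q) \lor \Diamond r is true.
      At s1: \neg (q \lor \Box q) is true, so \neg \neg (q \lor \Box q) is false.
      At s1: \Diamond r requires r at some successor in {s4, s5}.
        r holds at s4, so \Diamond r is true at s1.
Satisfying worlds: {s4, s5, s6}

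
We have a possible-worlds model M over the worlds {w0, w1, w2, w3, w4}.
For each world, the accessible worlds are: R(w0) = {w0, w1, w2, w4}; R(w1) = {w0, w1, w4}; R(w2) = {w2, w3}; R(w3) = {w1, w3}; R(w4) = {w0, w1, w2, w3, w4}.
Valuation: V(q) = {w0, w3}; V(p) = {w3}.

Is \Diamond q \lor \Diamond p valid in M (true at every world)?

Let φ = \Diamond q \lor \Diamond p. Evaluate φ at each world:
  w0 (successors {w0, w1, w2, w4}): φ is true.
  w1 (successors {w0, w1, w4}): φ is true.
  w2 (successors {w2, w3}): φ is true.
  w3 (successors {w1, w3}): φ is true.
  w4 (successors {w0, w1, w2, w3, w4}): φ is true.
For instance, at w3:
  At w3: \Diamond q is true, \Diamond p is true, so \Diamond q \lor \Diamond p is true.
    At w3: \Diamond q requires q at some successor in {w1, w3}.
      q holds at w3, so \Diamond q is true at w3.
    At w3: \Diamond p requires p at some successor in {w1, w3}.
      p holds at w3, so \Diamond p is true at w3.

Yes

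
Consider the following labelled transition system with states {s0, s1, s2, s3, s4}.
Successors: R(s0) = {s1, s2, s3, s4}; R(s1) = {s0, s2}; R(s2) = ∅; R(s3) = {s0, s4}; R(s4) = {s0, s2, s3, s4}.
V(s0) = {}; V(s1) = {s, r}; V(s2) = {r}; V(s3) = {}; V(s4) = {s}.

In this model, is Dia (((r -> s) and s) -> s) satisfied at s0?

At s0: Dia (((r -> s) and s) -> s) requires ((r -> s) and s) -> s at some successor in {s1, s2, s3, s4}.
  ((r -> s) and s) -> s holds at s1, so Dia (((r -> s) and s) -> s) is true at s0.

Yes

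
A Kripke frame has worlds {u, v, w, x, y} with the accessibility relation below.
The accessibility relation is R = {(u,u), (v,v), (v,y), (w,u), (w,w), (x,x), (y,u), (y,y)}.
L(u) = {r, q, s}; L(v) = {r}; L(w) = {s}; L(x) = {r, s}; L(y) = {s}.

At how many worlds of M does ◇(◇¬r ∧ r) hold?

1

Let φ = ◇(◇¬r ∧ r). Evaluate φ at each world:
  u (successors {u}): φ is false.
  v (successors {v, y}): φ is true.
  w (successors {u, w}): φ is false.
  x (successors {x}): φ is false.
  y (successors {u, y}): φ is false.
For instance, at u:
  At u: ◇(◇¬r ∧ r) requires ◇¬r ∧ r at some successor in {u}.
    At u: ◇¬r ∧ r is false.
  So ◇(◇¬r ∧ r) is false at u.
Satisfying worlds: {v}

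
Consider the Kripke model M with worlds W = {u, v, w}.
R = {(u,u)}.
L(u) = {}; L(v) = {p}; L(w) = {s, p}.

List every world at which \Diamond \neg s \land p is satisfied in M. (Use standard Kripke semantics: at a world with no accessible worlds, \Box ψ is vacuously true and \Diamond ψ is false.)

none

Let φ = \Diamond \neg s \land p. Evaluate φ at each world:
  u (successors {u}): φ is false.
  v (successors ∅): φ is false.
  w (successors ∅): φ is false.
For instance, at u:
  At u: \Diamond \neg s is true, p is false, so \Diamond \neg s \land p is false.
    At u: \Diamond \neg s requires \neg s at some successor in {u}.
      \neg s holds at u, so \Diamond \neg s is true at u.
Satisfying worlds: none.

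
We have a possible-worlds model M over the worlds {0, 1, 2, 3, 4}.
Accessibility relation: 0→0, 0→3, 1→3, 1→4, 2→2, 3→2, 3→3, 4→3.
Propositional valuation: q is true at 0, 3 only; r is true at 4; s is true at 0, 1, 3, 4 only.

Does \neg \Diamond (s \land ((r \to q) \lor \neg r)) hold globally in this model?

No

Let φ = \neg \Diamond (s \land ((r \to q) \lor \neg r)). Evaluate φ at each world:
  0 (successors {0, 3}): φ is false.
  1 (successors {3, 4}): φ is false.
  2 (successors {2}): φ is true.
  3 (successors {2, 3}): φ is false.
  4 (successors {3}): φ is false.
Detail at 0 (counterexample):
  At 0: \Diamond (s \land ((r \to q) \lor \neg r)) is true, so \neg \Diamond (s \land ((r \to q) \lor \neg r)) is false.
    At 0: \Diamond (s \land ((r \to q) \lor \neg r)) requires s \land ((r \to q) \lor \neg r) at some successor in {0, 3}.
      s \land ((r \to q) \lor \neg r) holds at 0, so \Diamond (s \land ((r \to q) \lor \neg r)) is true at 0.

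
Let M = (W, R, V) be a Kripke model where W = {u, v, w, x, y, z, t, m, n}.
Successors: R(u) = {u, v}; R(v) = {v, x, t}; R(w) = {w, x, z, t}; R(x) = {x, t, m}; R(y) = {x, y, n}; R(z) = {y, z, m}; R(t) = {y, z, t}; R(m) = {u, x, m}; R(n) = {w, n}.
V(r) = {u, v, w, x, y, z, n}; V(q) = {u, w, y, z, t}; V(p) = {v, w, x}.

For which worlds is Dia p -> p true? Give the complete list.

Let φ = Dia p -> p. Evaluate φ at each world:
  u (successors {u, v}): φ is false.
  v (successors {v, x, t}): φ is true.
  w (successors {w, x, z, t}): φ is true.
  x (successors {x, t, m}): φ is true.
  y (successors {x, y, n}): φ is false.
  z (successors {y, z, m}): φ is true.
  t (successors {y, z, t}): φ is true.
  m (successors {u, x, m}): φ is false.
  n (successors {w, n}): φ is false.
For instance, at m:
  At m: Dia p is true, p is false, so Dia p -> p is false.
    At m: Dia p requires p at some successor in {u, x, m}.
      p holds at x, so Dia p is true at m.
Satisfying worlds: {v, w, x, z, t}

v, w, x, z, t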